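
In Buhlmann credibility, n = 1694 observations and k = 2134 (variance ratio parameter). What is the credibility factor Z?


Z = n / (n + k)
= 1694 / (1694 + 2134)
= 1694 / 3828
= 0.4425


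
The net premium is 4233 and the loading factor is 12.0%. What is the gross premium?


Gross = net * (1 + loading)
= 4233 * (1 + 0.12)
= 4233 * 1.12
= 4740.96


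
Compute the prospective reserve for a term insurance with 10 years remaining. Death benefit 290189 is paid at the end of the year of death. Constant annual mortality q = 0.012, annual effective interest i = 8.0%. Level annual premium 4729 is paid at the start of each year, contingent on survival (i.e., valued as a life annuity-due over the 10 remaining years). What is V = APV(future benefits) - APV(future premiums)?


v = 1/(1+i) = 0.925926
APV(future benefits) per unit = sum_{k=0}^{9} k_p_x * q * v^(k+1) = 0.076889
APV(future benefits) = 290189 * 0.076889 = 22312.3406
Life annuity-due factor ä_{x:10} = sum_{k=0}^{9} k_p_x * v^k = 6.92001
APV(future premiums) = 4729 * 6.92001 = 32724.7252
V = 22312.3406 - 32724.7252
= -10412.3846


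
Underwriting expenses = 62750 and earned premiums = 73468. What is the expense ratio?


Expense ratio = expenses / premiums
= 62750 / 73468
= 0.8541


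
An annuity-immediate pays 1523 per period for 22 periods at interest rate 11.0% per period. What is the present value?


PV = PMT * (1 - (1+i)^(-n)) / i
= 1523 * (1 - (1+0.11)^(-22)) / 0.11
= 1523 * (1 - 0.100669) / 0.11
= 1523 * 8.175739
= 12451.6506


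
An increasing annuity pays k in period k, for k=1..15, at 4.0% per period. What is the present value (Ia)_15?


(Ia)_n = sum_{k=1}^{n} k * v^k, v = 1/(1+i)
v = 0.961538
Sum computed term by term:
(Ia)_15 = 80.8539


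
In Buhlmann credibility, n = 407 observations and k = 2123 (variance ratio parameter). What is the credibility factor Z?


Z = n / (n + k)
= 407 / (407 + 2123)
= 407 / 2530
= 0.1609


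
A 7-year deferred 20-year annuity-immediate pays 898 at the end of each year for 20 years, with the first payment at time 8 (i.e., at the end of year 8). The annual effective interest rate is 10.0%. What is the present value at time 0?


PV at time 7 of the 20-year annuity-immediate:
a_n = 898 * (1-(1+0.1)^(-20))/0.1 = 7645.1802
Discount back 7 years to time 0:
PV = 7645.1802 * (1+0.1)^(-7)
= 7645.1802 * 0.513158
= 3923.1863


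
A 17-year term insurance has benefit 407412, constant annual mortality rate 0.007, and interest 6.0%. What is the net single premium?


NSP = benefit * sum_{k=0}^{n-1} k_p_x * q * v^(k+1)
With constant q=0.007, v=0.943396
Sum = 0.070046
NSP = 407412 * 0.070046
= 28537.4712


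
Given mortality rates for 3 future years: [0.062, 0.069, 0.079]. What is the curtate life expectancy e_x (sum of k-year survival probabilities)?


e_x = sum_{k=1}^{n} k_p_x
k_p_x values:
  1_p_x = 0.938
  2_p_x = 0.873278
  3_p_x = 0.804289
e_x = 2.6156


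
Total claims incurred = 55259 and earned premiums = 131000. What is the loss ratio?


Loss ratio = claims / premiums
= 55259 / 131000
= 0.4218


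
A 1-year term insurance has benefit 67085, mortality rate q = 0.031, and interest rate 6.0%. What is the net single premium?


NSP = benefit * q * v
v = 1/(1+i) = 0.943396
NSP = 67085 * 0.031 * 0.943396
= 1961.9198


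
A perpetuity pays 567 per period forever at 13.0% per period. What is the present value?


PV = PMT / i
= 567 / 0.13
= 4361.5385


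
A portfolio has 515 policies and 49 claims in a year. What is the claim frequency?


frequency = claims / policies
= 49 / 515
= 0.0951


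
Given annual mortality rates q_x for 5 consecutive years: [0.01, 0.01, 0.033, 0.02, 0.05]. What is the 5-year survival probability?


p_k = 1 - q_k for each year
Survival = product of (1 - q_k)
= 0.99 * 0.99 * 0.967 * 0.98 * 0.95
= 0.8824


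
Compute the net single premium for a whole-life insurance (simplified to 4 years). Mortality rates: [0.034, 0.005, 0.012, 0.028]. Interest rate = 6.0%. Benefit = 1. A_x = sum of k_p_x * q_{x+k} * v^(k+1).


v = 0.943396
Year 0: k_p_x=1.0, q=0.034, term=0.032075
Year 1: k_p_x=0.966, q=0.005, term=0.004299
Year 2: k_p_x=0.96117, q=0.012, term=0.009684
Year 3: k_p_x=0.949636, q=0.028, term=0.021062
A_x = 0.0671


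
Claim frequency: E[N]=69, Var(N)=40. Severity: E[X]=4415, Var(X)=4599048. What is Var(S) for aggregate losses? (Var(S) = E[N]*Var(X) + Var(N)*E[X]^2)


Var(S) = E[N]*Var(X) + Var(N)*E[X]^2
= 69*4599048 + 40*4415^2
= 317334312 + 779689000
= 1.0970e+09


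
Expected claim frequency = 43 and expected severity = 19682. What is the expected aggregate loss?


E[S] = E[N] * E[X]
= 43 * 19682
= 846326


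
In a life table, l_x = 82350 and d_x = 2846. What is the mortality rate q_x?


q_x = d_x / l_x
= 2846 / 82350
= 0.0346


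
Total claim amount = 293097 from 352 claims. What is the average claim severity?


severity = total / number
= 293097 / 352
= 832.6619


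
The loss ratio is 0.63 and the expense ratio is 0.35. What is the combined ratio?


Combined ratio = loss ratio + expense ratio
= 0.63 + 0.35
= 0.98


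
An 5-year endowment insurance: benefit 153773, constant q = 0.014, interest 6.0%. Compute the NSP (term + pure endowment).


Term component = 8832.5526
Pure endowment = 5_p_x * v^5 * benefit = 0.931933 * 0.747258 * 153773 = 107086.6507
NSP = 115919.2033


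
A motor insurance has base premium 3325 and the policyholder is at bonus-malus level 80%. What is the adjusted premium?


adjusted = base * BM_level / 100
= 3325 * 80 / 100
= 3325 * 0.8
= 2660.0


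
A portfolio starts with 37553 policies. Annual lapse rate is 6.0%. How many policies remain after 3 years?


remaining = initial * (1 - lapse)^years
= 37553 * (1 - 0.06)^3
= 37553 * 0.830584
= 31190.921


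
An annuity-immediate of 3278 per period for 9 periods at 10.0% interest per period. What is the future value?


FV = PMT * ((1+i)^n - 1) / i
= 3278 * ((1.1)^9 - 1) / 0.1
= 3278 * (2.357948 - 1) / 0.1
= 44513.5253


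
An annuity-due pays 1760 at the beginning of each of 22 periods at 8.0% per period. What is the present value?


PV_due = PMT * (1-(1+i)^(-n))/i * (1+i)
PV_immediate = 17953.3088
PV_due = 17953.3088 * 1.08
= 19389.5736


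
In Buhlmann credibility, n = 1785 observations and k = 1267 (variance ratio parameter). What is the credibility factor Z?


Z = n / (n + k)
= 1785 / (1785 + 1267)
= 1785 / 3052
= 0.5849


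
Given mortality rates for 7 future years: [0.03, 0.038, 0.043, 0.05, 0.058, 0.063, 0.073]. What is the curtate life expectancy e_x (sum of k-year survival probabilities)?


e_x = sum_{k=1}^{n} k_p_x
k_p_x values:
  1_p_x = 0.97
  2_p_x = 0.93314
  3_p_x = 0.893015
  4_p_x = 0.848364
  5_p_x = 0.799159
  6_p_x = 0.748812
  7_p_x = 0.694149
e_x = 5.8866


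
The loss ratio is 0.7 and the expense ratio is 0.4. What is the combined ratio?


Combined ratio = loss ratio + expense ratio
= 0.7 + 0.4
= 1.1


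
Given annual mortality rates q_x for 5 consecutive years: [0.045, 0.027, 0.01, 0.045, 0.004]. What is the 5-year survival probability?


p_k = 1 - q_k for each year
Survival = product of (1 - q_k)
= 0.955 * 0.973 * 0.99 * 0.955 * 0.996
= 0.875


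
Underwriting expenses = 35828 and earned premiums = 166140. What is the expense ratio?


Expense ratio = expenses / premiums
= 35828 / 166140
= 0.2156


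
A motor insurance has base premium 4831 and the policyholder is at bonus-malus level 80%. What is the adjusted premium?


adjusted = base * BM_level / 100
= 4831 * 80 / 100
= 4831 * 0.8
= 3864.8


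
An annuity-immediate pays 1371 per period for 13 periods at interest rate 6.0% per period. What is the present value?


PV = PMT * (1 - (1+i)^(-n)) / i
= 1371 * (1 - (1+0.06)^(-13)) / 0.06
= 1371 * (1 - 0.468839) / 0.06
= 1371 * 8.852683
= 12137.0283


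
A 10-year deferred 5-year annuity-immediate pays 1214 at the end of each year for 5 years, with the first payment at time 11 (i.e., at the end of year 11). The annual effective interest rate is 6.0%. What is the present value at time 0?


PV at time 10 of the 5-year annuity-immediate:
a_n = 1214 * (1-(1+0.06)^(-5))/0.06 = 5113.8096
Discount back 10 years to time 0:
PV = 5113.8096 * (1+0.06)^(-10)
= 5113.8096 * 0.558395
= 2855.5246


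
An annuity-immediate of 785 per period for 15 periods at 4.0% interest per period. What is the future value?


FV = PMT * ((1+i)^n - 1) / i
= 785 * ((1.04)^15 - 1) / 0.04
= 785 * (1.800944 - 1) / 0.04
= 15718.5163


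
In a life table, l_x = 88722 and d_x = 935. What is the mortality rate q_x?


q_x = d_x / l_x
= 935 / 88722
= 0.0105


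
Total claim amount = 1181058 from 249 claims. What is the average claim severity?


severity = total / number
= 1181058 / 249
= 4743.2048


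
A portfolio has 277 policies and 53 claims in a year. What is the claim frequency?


frequency = claims / policies
= 53 / 277
= 0.1913


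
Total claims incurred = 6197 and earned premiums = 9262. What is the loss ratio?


Loss ratio = claims / premiums
= 6197 / 9262
= 0.6691


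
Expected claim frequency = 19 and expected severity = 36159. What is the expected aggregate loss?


E[S] = E[N] * E[X]
= 19 * 36159
= 687021


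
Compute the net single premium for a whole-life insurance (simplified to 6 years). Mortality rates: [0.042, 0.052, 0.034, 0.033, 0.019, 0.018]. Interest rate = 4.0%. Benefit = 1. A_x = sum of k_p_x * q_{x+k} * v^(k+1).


v = 0.961538
Year 0: k_p_x=1.0, q=0.042, term=0.040385
Year 1: k_p_x=0.958, q=0.052, term=0.046058
Year 2: k_p_x=0.908184, q=0.034, term=0.027451
Year 3: k_p_x=0.877306, q=0.033, term=0.024748
Year 4: k_p_x=0.848355, q=0.019, term=0.013248
Year 5: k_p_x=0.832236, q=0.018, term=0.011839
A_x = 0.1637


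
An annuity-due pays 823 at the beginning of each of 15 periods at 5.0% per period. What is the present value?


PV_due = PMT * (1-(1+i)^(-n))/i * (1+i)
PV_immediate = 8542.4586
PV_due = 8542.4586 * 1.05
= 8969.5815


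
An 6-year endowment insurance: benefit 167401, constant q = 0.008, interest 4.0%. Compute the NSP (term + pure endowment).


Term component = 6887.7117
Pure endowment = 6_p_x * v^6 * benefit = 0.95295 * 0.790315 * 167401 = 126074.7295
NSP = 132962.4413


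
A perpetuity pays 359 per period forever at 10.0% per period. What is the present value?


PV = PMT / i
= 359 / 0.1
= 3590.0


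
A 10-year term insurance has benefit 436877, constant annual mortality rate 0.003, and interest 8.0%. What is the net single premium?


NSP = benefit * sum_{k=0}^{n-1} k_p_x * q * v^(k+1)
With constant q=0.003, v=0.925926
Sum = 0.019898
NSP = 436877 * 0.019898
= 8693.0556


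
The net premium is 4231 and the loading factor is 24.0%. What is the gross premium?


Gross = net * (1 + loading)
= 4231 * (1 + 0.24)
= 4231 * 1.24
= 5246.44


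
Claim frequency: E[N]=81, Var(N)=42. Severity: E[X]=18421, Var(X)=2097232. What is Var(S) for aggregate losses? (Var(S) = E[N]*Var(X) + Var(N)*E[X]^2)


Var(S) = E[N]*Var(X) + Var(N)*E[X]^2
= 81*2097232 + 42*18421^2
= 169875792 + 14251996122
= 1.4422e+10


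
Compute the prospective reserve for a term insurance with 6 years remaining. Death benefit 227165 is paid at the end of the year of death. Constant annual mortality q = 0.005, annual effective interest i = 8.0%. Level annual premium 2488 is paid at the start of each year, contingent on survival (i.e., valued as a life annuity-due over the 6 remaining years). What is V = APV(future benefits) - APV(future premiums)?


v = 1/(1+i) = 0.925926
APV(future benefits) per unit = sum_{k=0}^{5} k_p_x * q * v^(k+1) = 0.022853
APV(future benefits) = 227165 * 0.022853 = 5191.398
Life annuity-due factor ä_{x:6} = sum_{k=0}^{5} k_p_x * v^k = 4.936244
APV(future premiums) = 2488 * 4.936244 = 12281.3761
V = 5191.398 - 12281.3761
= -7089.9781


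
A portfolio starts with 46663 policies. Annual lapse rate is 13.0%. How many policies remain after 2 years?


remaining = initial * (1 - lapse)^years
= 46663 * (1 - 0.13)^2
= 46663 * 0.7569
= 35319.2247


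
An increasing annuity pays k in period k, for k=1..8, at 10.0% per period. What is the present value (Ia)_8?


(Ia)_n = sum_{k=1}^{n} k * v^k, v = 1/(1+i)
v = 0.909091
Sum computed term by term:
(Ia)_8 = 21.3636


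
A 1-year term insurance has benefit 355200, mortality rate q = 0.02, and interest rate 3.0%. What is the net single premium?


NSP = benefit * q * v
v = 1/(1+i) = 0.970874
NSP = 355200 * 0.02 * 0.970874
= 6897.0874


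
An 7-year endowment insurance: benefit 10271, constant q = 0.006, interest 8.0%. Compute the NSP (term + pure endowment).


Term component = 315.711
Pure endowment = 7_p_x * v^7 * benefit = 0.958748 * 0.58349 * 10271 = 5745.8083
NSP = 6061.5193


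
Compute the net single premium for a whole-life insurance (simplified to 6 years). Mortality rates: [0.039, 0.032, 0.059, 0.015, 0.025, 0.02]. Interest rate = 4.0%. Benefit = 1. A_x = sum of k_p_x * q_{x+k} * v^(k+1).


v = 0.961538
Year 0: k_p_x=1.0, q=0.039, term=0.0375
Year 1: k_p_x=0.961, q=0.032, term=0.028432
Year 2: k_p_x=0.930248, q=0.059, term=0.048792
Year 3: k_p_x=0.875363, q=0.015, term=0.011224
Year 4: k_p_x=0.862233, q=0.025, term=0.017717
Year 5: k_p_x=0.840677, q=0.02, term=0.013288
A_x = 0.157


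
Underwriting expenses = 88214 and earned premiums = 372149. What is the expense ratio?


Expense ratio = expenses / premiums
= 88214 / 372149
= 0.237


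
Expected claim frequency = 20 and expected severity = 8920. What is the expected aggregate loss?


E[S] = E[N] * E[X]
= 20 * 8920
= 178400


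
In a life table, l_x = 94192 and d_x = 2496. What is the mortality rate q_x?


q_x = d_x / l_x
= 2496 / 94192
= 0.0265


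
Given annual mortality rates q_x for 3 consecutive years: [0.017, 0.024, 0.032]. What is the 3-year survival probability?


p_k = 1 - q_k for each year
Survival = product of (1 - q_k)
= 0.983 * 0.976 * 0.968
= 0.9287


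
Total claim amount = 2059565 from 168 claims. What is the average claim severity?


severity = total / number
= 2059565 / 168
= 12259.3155


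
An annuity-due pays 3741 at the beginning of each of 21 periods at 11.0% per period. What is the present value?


PV_due = PMT * (1-(1+i)^(-n))/i * (1+i)
PV_immediate = 30208.8383
PV_due = 30208.8383 * 1.11
= 33531.8105


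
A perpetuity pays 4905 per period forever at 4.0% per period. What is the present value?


PV = PMT / i
= 4905 / 0.04
= 122625.0


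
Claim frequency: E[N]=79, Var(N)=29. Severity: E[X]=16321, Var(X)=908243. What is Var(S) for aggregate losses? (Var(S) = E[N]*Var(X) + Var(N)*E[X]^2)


Var(S) = E[N]*Var(X) + Var(N)*E[X]^2
= 79*908243 + 29*16321^2
= 71751197 + 7724876189
= 7.7966e+09


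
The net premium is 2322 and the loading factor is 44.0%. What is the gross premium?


Gross = net * (1 + loading)
= 2322 * (1 + 0.44)
= 2322 * 1.44
= 3343.68


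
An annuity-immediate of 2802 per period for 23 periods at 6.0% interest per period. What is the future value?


FV = PMT * ((1+i)^n - 1) / i
= 2802 * ((1.06)^23 - 1) / 0.06
= 2802 * (3.81975 - 1) / 0.06
= 131682.3092


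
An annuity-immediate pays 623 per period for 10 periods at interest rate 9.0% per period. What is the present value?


PV = PMT * (1 - (1+i)^(-n)) / i
= 623 * (1 - (1+0.09)^(-10)) / 0.09
= 623 * (1 - 0.422411) / 0.09
= 623 * 6.417658
= 3998.2007


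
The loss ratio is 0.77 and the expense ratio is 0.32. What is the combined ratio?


Combined ratio = loss ratio + expense ratio
= 0.77 + 0.32
= 1.09


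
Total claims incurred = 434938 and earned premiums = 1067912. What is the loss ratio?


Loss ratio = claims / premiums
= 434938 / 1067912
= 0.4073


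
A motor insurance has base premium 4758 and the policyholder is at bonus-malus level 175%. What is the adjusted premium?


adjusted = base * BM_level / 100
= 4758 * 175 / 100
= 4758 * 1.75
= 8326.5


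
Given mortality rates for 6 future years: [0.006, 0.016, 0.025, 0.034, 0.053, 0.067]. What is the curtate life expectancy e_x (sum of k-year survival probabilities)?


e_x = sum_{k=1}^{n} k_p_x
k_p_x values:
  1_p_x = 0.994
  2_p_x = 0.978096
  3_p_x = 0.953644
  4_p_x = 0.92122
  5_p_x = 0.872395
  6_p_x = 0.813945
e_x = 5.5333


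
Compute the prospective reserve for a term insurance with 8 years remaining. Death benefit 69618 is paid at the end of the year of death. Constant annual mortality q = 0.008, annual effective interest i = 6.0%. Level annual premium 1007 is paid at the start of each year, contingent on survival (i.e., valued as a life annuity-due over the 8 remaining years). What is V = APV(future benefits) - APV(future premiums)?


v = 1/(1+i) = 0.943396
APV(future benefits) per unit = sum_{k=0}^{7} k_p_x * q * v^(k+1) = 0.048428
APV(future benefits) = 69618 * 0.048428 = 3371.4401
Life annuity-due factor ä_{x:8} = sum_{k=0}^{7} k_p_x * v^k = 6.416671
APV(future premiums) = 1007 * 6.416671 = 6461.5879
V = 3371.4401 - 6461.5879
= -3090.1478


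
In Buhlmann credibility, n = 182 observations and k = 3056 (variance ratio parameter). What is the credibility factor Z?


Z = n / (n + k)
= 182 / (182 + 3056)
= 182 / 3238
= 0.0562


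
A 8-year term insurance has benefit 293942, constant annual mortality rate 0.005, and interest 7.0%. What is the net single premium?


NSP = benefit * sum_{k=0}^{n-1} k_p_x * q * v^(k+1)
With constant q=0.005, v=0.934579
Sum = 0.029391
NSP = 293942 * 0.029391
= 8639.3062


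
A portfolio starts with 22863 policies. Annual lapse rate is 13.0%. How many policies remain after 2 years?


remaining = initial * (1 - lapse)^years
= 22863 * (1 - 0.13)^2
= 22863 * 0.7569
= 17305.0047


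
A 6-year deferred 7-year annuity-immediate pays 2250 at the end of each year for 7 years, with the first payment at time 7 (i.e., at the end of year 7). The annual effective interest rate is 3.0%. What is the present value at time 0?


PV at time 6 of the 7-year annuity-immediate:
a_n = 2250 * (1-(1+0.03)^(-7))/0.03 = 14018.1366
Discount back 6 years to time 0:
PV = 14018.1366 * (1+0.03)^(-6)
= 14018.1366 * 0.837484
= 11739.9688


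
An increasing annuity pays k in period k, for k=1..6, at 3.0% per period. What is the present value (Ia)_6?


(Ia)_n = sum_{k=1}^{n} k * v^k, v = 1/(1+i)
v = 0.970874
Sum computed term by term:
(Ia)_6 = 18.4934


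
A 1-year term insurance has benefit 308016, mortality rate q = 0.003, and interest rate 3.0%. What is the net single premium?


NSP = benefit * q * v
v = 1/(1+i) = 0.970874
NSP = 308016 * 0.003 * 0.970874
= 897.134


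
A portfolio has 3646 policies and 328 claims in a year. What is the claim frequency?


frequency = claims / policies
= 328 / 3646
= 0.09


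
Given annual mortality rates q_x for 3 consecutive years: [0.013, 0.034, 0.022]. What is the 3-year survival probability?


p_k = 1 - q_k for each year
Survival = product of (1 - q_k)
= 0.987 * 0.966 * 0.978
= 0.9325


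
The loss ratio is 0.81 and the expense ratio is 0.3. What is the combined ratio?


Combined ratio = loss ratio + expense ratio
= 0.81 + 0.3
= 1.11


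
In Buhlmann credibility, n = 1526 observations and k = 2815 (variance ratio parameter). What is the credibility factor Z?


Z = n / (n + k)
= 1526 / (1526 + 2815)
= 1526 / 4341
= 0.3515


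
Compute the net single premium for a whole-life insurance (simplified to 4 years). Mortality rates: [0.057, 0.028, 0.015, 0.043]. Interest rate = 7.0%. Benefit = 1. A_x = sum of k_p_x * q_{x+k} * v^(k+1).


v = 0.934579
Year 0: k_p_x=1.0, q=0.057, term=0.053271
Year 1: k_p_x=0.943, q=0.028, term=0.023062
Year 2: k_p_x=0.916596, q=0.015, term=0.011223
Year 3: k_p_x=0.902847, q=0.043, term=0.029617
A_x = 0.1172


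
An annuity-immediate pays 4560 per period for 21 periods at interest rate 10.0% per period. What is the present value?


PV = PMT * (1 - (1+i)^(-n)) / i
= 4560 * (1 - (1+0.1)^(-21)) / 0.1
= 4560 * (1 - 0.135131) / 0.1
= 4560 * 8.648694
= 39438.046


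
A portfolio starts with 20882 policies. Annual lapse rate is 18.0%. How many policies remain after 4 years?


remaining = initial * (1 - lapse)^years
= 20882 * (1 - 0.18)^4
= 20882 * 0.452122
= 9441.2066


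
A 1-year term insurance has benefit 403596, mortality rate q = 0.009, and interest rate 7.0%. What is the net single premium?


NSP = benefit * q * v
v = 1/(1+i) = 0.934579
NSP = 403596 * 0.009 * 0.934579
= 3394.7327


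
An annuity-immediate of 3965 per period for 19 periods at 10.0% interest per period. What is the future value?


FV = PMT * ((1+i)^n - 1) / i
= 3965 * ((1.1)^19 - 1) / 0.1
= 3965 * (6.115909 - 1) / 0.1
= 202845.7936


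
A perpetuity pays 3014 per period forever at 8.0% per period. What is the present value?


PV = PMT / i
= 3014 / 0.08
= 37675.0


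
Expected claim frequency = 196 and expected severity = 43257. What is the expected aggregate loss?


E[S] = E[N] * E[X]
= 196 * 43257
= 8.4784e+06


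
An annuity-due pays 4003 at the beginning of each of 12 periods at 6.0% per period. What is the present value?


PV_due = PMT * (1-(1+i)^(-n))/i * (1+i)
PV_immediate = 33560.5273
PV_due = 33560.5273 * 1.06
= 35574.1589


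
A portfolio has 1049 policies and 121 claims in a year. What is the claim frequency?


frequency = claims / policies
= 121 / 1049
= 0.1153


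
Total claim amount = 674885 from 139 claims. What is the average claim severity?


severity = total / number
= 674885 / 139
= 4855.2878


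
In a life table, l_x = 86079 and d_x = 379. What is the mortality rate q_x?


q_x = d_x / l_x
= 379 / 86079
= 0.0044


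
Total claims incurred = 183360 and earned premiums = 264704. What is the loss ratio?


Loss ratio = claims / premiums
= 183360 / 264704
= 0.6927


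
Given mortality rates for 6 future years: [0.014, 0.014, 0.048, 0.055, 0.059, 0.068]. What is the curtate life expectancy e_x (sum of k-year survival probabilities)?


e_x = sum_{k=1}^{n} k_p_x
k_p_x values:
  1_p_x = 0.986
  2_p_x = 0.972196
  3_p_x = 0.925531
  4_p_x = 0.874626
  5_p_x = 0.823023
  6_p_x = 0.767058
e_x = 5.3484


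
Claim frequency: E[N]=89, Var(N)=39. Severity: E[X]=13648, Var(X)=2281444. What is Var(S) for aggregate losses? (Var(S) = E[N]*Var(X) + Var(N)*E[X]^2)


Var(S) = E[N]*Var(X) + Var(N)*E[X]^2
= 89*2281444 + 39*13648^2
= 203048516 + 7264448256
= 7.4675e+09


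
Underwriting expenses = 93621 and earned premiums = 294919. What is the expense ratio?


Expense ratio = expenses / premiums
= 93621 / 294919
= 0.3174


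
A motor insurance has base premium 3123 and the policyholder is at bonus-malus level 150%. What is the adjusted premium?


adjusted = base * BM_level / 100
= 3123 * 150 / 100
= 3123 * 1.5
= 4684.5


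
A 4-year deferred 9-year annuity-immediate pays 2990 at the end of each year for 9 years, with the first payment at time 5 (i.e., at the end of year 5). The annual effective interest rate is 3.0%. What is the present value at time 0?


PV at time 4 of the 9-year annuity-immediate:
a_n = 2990 * (1-(1+0.03)^(-9))/0.03 = 23280.4657
Discount back 4 years to time 0:
PV = 23280.4657 * (1+0.03)^(-4)
= 23280.4657 * 0.888487
= 20684.3922


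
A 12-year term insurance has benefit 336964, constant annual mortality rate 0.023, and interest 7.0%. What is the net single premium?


NSP = benefit * sum_{k=0}^{n-1} k_p_x * q * v^(k+1)
With constant q=0.023, v=0.934579
Sum = 0.164255
NSP = 336964 * 0.164255
= 55348.0876


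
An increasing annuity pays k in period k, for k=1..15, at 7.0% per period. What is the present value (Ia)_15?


(Ia)_n = sum_{k=1}^{n} k * v^k, v = 1/(1+i)
v = 0.934579
Sum computed term by term:
(Ia)_15 = 61.554


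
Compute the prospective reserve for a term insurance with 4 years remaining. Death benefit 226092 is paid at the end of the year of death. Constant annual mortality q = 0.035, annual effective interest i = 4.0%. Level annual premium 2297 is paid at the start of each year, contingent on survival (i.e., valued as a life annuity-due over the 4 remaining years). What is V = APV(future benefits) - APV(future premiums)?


v = 1/(1+i) = 0.961538
APV(future benefits) per unit = sum_{k=0}^{3} k_p_x * q * v^(k+1) = 0.120741
APV(future benefits) = 226092 * 0.120741 = 27298.5939
Life annuity-due factor ä_{x:4} = sum_{k=0}^{3} k_p_x * v^k = 3.587735
APV(future premiums) = 2297 * 3.587735 = 8241.0277
V = 27298.5939 - 8241.0277
= 19057.5662


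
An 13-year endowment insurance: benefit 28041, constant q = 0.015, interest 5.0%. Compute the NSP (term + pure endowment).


Term component = 3651.4389
Pure endowment = 13_p_x * v^13 * benefit = 0.82162 * 0.530321 * 28041 = 12218.098
NSP = 15869.537


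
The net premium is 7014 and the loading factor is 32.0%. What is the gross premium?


Gross = net * (1 + loading)
= 7014 * (1 + 0.32)
= 7014 * 1.32
= 9258.48


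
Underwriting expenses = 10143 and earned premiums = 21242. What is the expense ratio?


Expense ratio = expenses / premiums
= 10143 / 21242
= 0.4775


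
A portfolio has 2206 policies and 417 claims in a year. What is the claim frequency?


frequency = claims / policies
= 417 / 2206
= 0.189


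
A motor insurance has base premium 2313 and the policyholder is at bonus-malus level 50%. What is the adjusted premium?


adjusted = base * BM_level / 100
= 2313 * 50 / 100
= 2313 * 0.5
= 1156.5


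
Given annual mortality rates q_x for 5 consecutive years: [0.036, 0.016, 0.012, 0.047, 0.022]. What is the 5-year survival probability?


p_k = 1 - q_k for each year
Survival = product of (1 - q_k)
= 0.964 * 0.984 * 0.988 * 0.953 * 0.978
= 0.8735


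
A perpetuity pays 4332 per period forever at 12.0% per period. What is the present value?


PV = PMT / i
= 4332 / 0.12
= 36100.0


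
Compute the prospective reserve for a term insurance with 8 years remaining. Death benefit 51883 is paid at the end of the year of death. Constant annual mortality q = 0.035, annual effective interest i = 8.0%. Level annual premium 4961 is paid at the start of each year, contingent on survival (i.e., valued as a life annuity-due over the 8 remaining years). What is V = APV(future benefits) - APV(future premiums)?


v = 1/(1+i) = 0.925926
APV(future benefits) per unit = sum_{k=0}^{7} k_p_x * q * v^(k+1) = 0.180697
APV(future benefits) = 51883 * 0.180697 = 9375.0782
Life annuity-due factor ä_{x:8} = sum_{k=0}^{7} k_p_x * v^k = 5.575779
APV(future premiums) = 4961 * 5.575779 = 27661.4381
V = 9375.0782 - 27661.4381
= -18286.3599


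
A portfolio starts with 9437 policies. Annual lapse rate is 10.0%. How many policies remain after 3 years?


remaining = initial * (1 - lapse)^years
= 9437 * (1 - 0.1)^3
= 9437 * 0.729
= 6879.573


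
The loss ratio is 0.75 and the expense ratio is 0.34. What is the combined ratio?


Combined ratio = loss ratio + expense ratio
= 0.75 + 0.34
= 1.09


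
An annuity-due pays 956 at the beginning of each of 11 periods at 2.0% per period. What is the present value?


PV_due = PMT * (1-(1+i)^(-n))/i * (1+i)
PV_immediate = 9356.2267
PV_due = 9356.2267 * 1.02
= 9543.3513


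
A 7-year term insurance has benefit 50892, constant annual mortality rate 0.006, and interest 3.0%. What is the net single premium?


NSP = benefit * sum_{k=0}^{n-1} k_p_x * q * v^(k+1)
With constant q=0.006, v=0.970874
Sum = 0.036742
NSP = 50892 * 0.036742
= 1869.8547


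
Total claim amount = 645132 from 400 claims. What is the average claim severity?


severity = total / number
= 645132 / 400
= 1612.83


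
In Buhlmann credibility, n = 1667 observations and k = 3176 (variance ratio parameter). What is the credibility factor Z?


Z = n / (n + k)
= 1667 / (1667 + 3176)
= 1667 / 4843
= 0.3442


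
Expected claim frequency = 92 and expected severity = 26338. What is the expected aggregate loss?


E[S] = E[N] * E[X]
= 92 * 26338
= 2.4231e+06


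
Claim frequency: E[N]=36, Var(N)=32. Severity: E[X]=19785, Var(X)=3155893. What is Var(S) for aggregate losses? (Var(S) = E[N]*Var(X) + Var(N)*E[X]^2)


Var(S) = E[N]*Var(X) + Var(N)*E[X]^2
= 36*3155893 + 32*19785^2
= 113612148 + 12526279200
= 1.2640e+10


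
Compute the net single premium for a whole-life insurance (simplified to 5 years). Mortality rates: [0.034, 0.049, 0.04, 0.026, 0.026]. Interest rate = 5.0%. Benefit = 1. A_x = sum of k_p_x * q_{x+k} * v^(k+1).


v = 0.952381
Year 0: k_p_x=1.0, q=0.034, term=0.032381
Year 1: k_p_x=0.966, q=0.049, term=0.042933
Year 2: k_p_x=0.918666, q=0.04, term=0.031743
Year 3: k_p_x=0.881919, q=0.026, term=0.018864
Year 4: k_p_x=0.858989, q=0.026, term=0.017499
A_x = 0.1434


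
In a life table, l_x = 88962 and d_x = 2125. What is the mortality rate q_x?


q_x = d_x / l_x
= 2125 / 88962
= 0.0239


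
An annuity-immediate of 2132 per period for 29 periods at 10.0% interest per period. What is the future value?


FV = PMT * ((1+i)^n - 1) / i
= 2132 * ((1.1)^29 - 1) / 0.1
= 2132 * (15.863093 - 1) / 0.1
= 316881.1422


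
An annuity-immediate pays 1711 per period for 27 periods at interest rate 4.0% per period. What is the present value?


PV = PMT * (1 - (1+i)^(-n)) / i
= 1711 * (1 - (1+0.04)^(-27)) / 0.04
= 1711 * (1 - 0.346817) / 0.04
= 1711 * 16.329586
= 27939.9212


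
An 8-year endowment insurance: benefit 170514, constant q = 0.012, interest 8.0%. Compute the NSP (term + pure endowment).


Term component = 11331.1016
Pure endowment = 8_p_x * v^8 * benefit = 0.907937 * 0.540269 * 170514 = 83642.2208
NSP = 94973.3224


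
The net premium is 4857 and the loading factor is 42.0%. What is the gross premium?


Gross = net * (1 + loading)
= 4857 * (1 + 0.42)
= 4857 * 1.42
= 6896.94


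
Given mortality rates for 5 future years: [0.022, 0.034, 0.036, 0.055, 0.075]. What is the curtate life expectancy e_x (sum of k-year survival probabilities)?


e_x = sum_{k=1}^{n} k_p_x
k_p_x values:
  1_p_x = 0.978
  2_p_x = 0.944748
  3_p_x = 0.910737
  4_p_x = 0.860647
  5_p_x = 0.796098
e_x = 4.4902


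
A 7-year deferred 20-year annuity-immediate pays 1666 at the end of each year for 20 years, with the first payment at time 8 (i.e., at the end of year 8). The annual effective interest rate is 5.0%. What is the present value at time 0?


PV at time 7 of the 20-year annuity-immediate:
a_n = 1666 * (1-(1+0.05)^(-20))/0.05 = 20762.0424
Discount back 7 years to time 0:
PV = 20762.0424 * (1+0.05)^(-7)
= 20762.0424 * 0.710681
= 14755.1959


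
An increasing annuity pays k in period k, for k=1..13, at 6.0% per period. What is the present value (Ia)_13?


(Ia)_n = sum_{k=1}^{n} k * v^k, v = 1/(1+i)
v = 0.943396
Sum computed term by term:
(Ia)_13 = 54.8156


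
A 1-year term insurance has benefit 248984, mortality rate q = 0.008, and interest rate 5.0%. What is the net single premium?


NSP = benefit * q * v
v = 1/(1+i) = 0.952381
NSP = 248984 * 0.008 * 0.952381
= 1897.021


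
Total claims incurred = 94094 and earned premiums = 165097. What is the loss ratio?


Loss ratio = claims / premiums
= 94094 / 165097
= 0.5699


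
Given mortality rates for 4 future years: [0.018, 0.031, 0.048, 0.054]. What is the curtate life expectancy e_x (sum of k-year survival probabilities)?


e_x = sum_{k=1}^{n} k_p_x
k_p_x values:
  1_p_x = 0.982
  2_p_x = 0.951558
  3_p_x = 0.905883
  4_p_x = 0.856966
e_x = 3.6964


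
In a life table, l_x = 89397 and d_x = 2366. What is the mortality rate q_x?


q_x = d_x / l_x
= 2366 / 89397
= 0.0265


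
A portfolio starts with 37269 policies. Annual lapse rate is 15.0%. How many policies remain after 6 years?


remaining = initial * (1 - lapse)^years
= 37269 * (1 - 0.15)^6
= 37269 * 0.37715
= 14055.9853


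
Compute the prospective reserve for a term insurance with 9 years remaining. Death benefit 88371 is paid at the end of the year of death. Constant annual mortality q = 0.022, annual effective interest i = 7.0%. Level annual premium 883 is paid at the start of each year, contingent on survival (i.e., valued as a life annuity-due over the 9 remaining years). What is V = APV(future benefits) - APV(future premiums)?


v = 1/(1+i) = 0.934579
APV(future benefits) per unit = sum_{k=0}^{8} k_p_x * q * v^(k+1) = 0.13266
APV(future benefits) = 88371 * 0.13266 = 11723.2639
Life annuity-due factor ä_{x:9} = sum_{k=0}^{8} k_p_x * v^k = 6.452082
APV(future premiums) = 883 * 6.452082 = 5697.1883
V = 11723.2639 - 5697.1883
= 6026.0756


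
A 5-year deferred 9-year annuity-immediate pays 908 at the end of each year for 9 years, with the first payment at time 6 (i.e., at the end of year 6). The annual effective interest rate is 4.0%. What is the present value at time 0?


PV at time 5 of the 9-year annuity-immediate:
a_n = 908 * (1-(1+0.04)^(-9))/0.04 = 6751.2811
Discount back 5 years to time 0:
PV = 6751.2811 * (1+0.04)^(-5)
= 6751.2811 * 0.821927
= 5549.0609


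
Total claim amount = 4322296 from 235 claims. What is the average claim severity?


severity = total / number
= 4322296 / 235
= 18392.7489


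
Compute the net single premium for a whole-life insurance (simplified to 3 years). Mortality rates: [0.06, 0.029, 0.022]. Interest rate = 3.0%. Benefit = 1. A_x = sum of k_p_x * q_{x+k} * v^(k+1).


v = 0.970874
Year 0: k_p_x=1.0, q=0.06, term=0.058252
Year 1: k_p_x=0.94, q=0.029, term=0.025695
Year 2: k_p_x=0.91274, q=0.022, term=0.018376
A_x = 0.1023


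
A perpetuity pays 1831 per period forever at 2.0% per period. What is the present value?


PV = PMT / i
= 1831 / 0.02
= 91550.0


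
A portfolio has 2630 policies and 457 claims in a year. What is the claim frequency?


frequency = claims / policies
= 457 / 2630
= 0.1738


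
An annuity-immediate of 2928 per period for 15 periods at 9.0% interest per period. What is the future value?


FV = PMT * ((1+i)^n - 1) / i
= 2928 * ((1.09)^15 - 1) / 0.09
= 2928 * (3.642482 - 1) / 0.09
= 85968.7627


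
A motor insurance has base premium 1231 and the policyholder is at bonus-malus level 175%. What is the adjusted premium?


adjusted = base * BM_level / 100
= 1231 * 175 / 100
= 1231 * 1.75
= 2154.25


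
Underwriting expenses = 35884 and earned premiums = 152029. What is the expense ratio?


Expense ratio = expenses / premiums
= 35884 / 152029
= 0.236


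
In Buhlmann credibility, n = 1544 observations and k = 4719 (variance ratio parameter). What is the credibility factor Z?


Z = n / (n + k)
= 1544 / (1544 + 4719)
= 1544 / 6263
= 0.2465


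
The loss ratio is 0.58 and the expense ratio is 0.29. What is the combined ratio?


Combined ratio = loss ratio + expense ratio
= 0.58 + 0.29
= 0.87


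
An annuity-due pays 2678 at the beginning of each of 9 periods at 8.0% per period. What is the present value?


PV_due = PMT * (1-(1+i)^(-n))/i * (1+i)
PV_immediate = 16729.1658
PV_due = 16729.1658 * 1.08
= 18067.4991


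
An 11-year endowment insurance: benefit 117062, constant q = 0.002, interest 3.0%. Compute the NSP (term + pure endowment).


Term component = 2145.9953
Pure endowment = 11_p_x * v^11 * benefit = 0.978219 * 0.722421 * 117062 = 82726.0755
NSP = 84872.0708


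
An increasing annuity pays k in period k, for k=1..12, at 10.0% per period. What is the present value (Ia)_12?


(Ia)_n = sum_{k=1}^{n} k * v^k, v = 1/(1+i)
v = 0.909091
Sum computed term by term:
(Ia)_12 = 36.7149


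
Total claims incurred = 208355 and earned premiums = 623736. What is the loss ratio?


Loss ratio = claims / premiums
= 208355 / 623736
= 0.334


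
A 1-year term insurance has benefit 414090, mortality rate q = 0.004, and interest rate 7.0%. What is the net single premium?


NSP = benefit * q * v
v = 1/(1+i) = 0.934579
NSP = 414090 * 0.004 * 0.934579
= 1548.0


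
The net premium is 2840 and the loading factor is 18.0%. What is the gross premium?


Gross = net * (1 + loading)
= 2840 * (1 + 0.18)
= 2840 * 1.18
= 3351.2


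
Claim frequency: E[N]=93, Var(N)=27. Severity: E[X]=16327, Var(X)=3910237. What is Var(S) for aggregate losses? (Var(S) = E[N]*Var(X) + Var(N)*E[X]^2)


Var(S) = E[N]*Var(X) + Var(N)*E[X]^2
= 93*3910237 + 27*16327^2
= 363652041 + 7197415083
= 7.5611e+09


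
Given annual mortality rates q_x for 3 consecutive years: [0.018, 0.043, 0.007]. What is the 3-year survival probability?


p_k = 1 - q_k for each year
Survival = product of (1 - q_k)
= 0.982 * 0.957 * 0.993
= 0.9332


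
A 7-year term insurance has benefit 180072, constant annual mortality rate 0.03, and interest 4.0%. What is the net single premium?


NSP = benefit * sum_{k=0}^{n-1} k_p_x * q * v^(k+1)
With constant q=0.03, v=0.961538
Sum = 0.165428
NSP = 180072 * 0.165428
= 29789.0108


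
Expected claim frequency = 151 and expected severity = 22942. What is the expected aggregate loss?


E[S] = E[N] * E[X]
= 151 * 22942
= 3.4642e+06


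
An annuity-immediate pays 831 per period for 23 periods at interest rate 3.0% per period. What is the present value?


PV = PMT * (1 - (1+i)^(-n)) / i
= 831 * (1 - (1+0.03)^(-23)) / 0.03
= 831 * (1 - 0.506692) / 0.03
= 831 * 16.443608
= 13664.6386


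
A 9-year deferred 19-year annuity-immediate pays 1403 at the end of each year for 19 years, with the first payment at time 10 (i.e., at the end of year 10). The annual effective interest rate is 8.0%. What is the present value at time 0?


PV at time 9 of the 19-year annuity-immediate:
a_n = 1403 * (1-(1+0.08)^(-19))/0.08 = 13473.8497
Discount back 9 years to time 0:
PV = 13473.8497 * (1+0.08)^(-9)
= 13473.8497 * 0.500249
= 6740.2794


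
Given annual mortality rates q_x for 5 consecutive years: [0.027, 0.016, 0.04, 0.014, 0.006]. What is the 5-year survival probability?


p_k = 1 - q_k for each year
Survival = product of (1 - q_k)
= 0.973 * 0.984 * 0.96 * 0.986 * 0.994
= 0.9008


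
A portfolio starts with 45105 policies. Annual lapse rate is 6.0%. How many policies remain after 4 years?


remaining = initial * (1 - lapse)^years
= 45105 * (1 - 0.06)^4
= 45105 * 0.780749
= 35215.6818


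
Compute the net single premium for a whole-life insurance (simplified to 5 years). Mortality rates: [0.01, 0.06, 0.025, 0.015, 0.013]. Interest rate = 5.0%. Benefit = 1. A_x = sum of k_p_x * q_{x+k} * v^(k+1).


v = 0.952381
Year 0: k_p_x=1.0, q=0.01, term=0.009524
Year 1: k_p_x=0.99, q=0.06, term=0.053878
Year 2: k_p_x=0.9306, q=0.025, term=0.020097
Year 3: k_p_x=0.907335, q=0.015, term=0.011197
Year 4: k_p_x=0.893725, q=0.013, term=0.009103
A_x = 0.1038


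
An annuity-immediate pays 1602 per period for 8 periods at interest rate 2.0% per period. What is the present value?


PV = PMT * (1 - (1+i)^(-n)) / i
= 1602 * (1 - (1+0.02)^(-8)) / 0.02
= 1602 * (1 - 0.85349) / 0.02
= 1602 * 7.325481
= 11735.4213


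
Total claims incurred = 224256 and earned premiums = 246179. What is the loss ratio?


Loss ratio = claims / premiums
= 224256 / 246179
= 0.9109


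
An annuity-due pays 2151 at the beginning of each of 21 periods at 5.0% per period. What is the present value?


PV_due = PMT * (1-(1+i)^(-n))/i * (1+i)
PV_immediate = 27578.2995
PV_due = 27578.2995 * 1.05
= 28957.2144


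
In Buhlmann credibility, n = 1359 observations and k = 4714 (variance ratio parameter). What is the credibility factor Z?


Z = n / (n + k)
= 1359 / (1359 + 4714)
= 1359 / 6073
= 0.2238


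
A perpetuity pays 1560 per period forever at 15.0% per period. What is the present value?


PV = PMT / i
= 1560 / 0.15
= 10400.0


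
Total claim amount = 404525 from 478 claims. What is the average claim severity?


severity = total / number
= 404525 / 478
= 846.2866


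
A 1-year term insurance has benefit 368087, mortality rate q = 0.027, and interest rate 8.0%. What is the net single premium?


NSP = benefit * q * v
v = 1/(1+i) = 0.925926
NSP = 368087 * 0.027 * 0.925926
= 9202.175
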